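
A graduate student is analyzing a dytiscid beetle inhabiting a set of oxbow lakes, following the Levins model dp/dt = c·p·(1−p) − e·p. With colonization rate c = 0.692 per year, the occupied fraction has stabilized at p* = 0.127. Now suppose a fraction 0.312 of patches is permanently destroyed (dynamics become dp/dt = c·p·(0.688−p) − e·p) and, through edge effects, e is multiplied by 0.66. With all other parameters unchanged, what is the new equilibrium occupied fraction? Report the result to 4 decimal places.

0.1118

Balance c(1−p*) = e gives e = 0.692×(1 − 0.12700) = 0.60412.
New p* = 0.688 − e/c = 0.688 − 0.39872/0.69200 = 0.11182.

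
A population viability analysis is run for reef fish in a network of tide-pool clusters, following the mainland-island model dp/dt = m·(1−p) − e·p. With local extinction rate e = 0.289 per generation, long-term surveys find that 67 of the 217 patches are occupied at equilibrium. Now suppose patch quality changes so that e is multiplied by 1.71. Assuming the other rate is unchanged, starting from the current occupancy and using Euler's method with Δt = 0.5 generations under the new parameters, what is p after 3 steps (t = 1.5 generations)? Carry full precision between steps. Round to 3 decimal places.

0.240

Observed p* = 67/217 = 0.30876.
Balance m(1−p*) = e·p* gives m = e·p*/(1−p*) = 0.289×0.30876/0.69124 = 0.12909.
Starting from p₀ = 0.30876; update p ← p + (dp/dt)·Δt with the new parameters.
  1  |  dp/dt·Δt = -0.031677  |  p_1 = 0.277079
  2  |  dp/dt·Δt = -0.021805  |  p_2 = 0.255274
  3  |  dp/dt·Δt = -0.015010  |  p_3 = 0.240264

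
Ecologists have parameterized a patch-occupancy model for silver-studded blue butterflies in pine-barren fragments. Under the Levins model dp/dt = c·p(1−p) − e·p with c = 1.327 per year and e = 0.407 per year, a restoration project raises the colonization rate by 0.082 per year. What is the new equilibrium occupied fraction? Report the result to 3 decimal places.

0.711

Before: p* = 1 − 0.407/1.327 = 0.6933.
After the change, c = 1.409, e = 0.407, so p* = 1 − 0.407/1.409 = 0.7111.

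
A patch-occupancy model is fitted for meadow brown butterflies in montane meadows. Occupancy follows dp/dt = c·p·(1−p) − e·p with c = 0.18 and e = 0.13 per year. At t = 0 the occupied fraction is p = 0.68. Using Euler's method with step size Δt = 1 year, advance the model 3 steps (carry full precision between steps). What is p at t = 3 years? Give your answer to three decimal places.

Update rule: p ← p + [c·p·(1−p) − e·p]·Δt with Δt = 1.
p: 0.68000 → 0.63077  (Δp = -0.04923)
p: 0.63077 → 0.59069  (Δp = -0.04008)
p: 0.59069 → 0.55742  (Δp = -0.03327)

0.557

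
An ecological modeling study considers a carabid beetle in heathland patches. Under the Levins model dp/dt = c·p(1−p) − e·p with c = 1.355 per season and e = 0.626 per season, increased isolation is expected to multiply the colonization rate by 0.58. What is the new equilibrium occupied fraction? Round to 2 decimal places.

0.20

Before: p* = 1 − 0.626/1.355 = 0.5380.
After the change, c = 0.7859, e = 0.626, so p* = 1 − 0.626/0.7859 = 0.2035.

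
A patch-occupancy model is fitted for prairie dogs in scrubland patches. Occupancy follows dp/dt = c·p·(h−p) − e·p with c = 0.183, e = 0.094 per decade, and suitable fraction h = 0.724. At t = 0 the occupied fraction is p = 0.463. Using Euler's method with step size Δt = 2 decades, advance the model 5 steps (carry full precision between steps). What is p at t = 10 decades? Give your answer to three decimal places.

0.326

Update rule: p ← p + [c·p·(h−p) − e·p]·Δt with Δt = 2.
t = 2: p = 0.46300 + (-0.04282) = 0.42018
t = 4: p = 0.42018 + (-0.03227) = 0.38791
t = 6: p = 0.38791 + (-0.02521) = 0.36270
t = 8: p = 0.36270 + (-0.02023) = 0.34248
t = 10: p = 0.34248 + (-0.01656) = 0.32591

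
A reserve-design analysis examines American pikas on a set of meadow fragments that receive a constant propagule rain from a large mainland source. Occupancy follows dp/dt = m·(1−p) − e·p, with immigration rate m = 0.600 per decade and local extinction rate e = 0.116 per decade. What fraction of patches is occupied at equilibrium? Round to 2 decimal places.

Setting dp/dt = 0: m − m·p* = e·p*, so m = (m+e)·p*.
p* = m/(m+e) = 0.600/(0.600+0.116) = 0.600/0.7160 = 0.8380.

0.84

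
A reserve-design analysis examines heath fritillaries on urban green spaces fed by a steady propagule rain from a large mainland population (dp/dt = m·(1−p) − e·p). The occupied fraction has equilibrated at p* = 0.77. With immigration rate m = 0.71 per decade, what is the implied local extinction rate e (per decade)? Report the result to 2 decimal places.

At equilibrium m(1−p*) = e·p*, so e = m(1−p*)/p*.
e = 0.71 × 0.2300 / 0.77 = 0.2121.

0.21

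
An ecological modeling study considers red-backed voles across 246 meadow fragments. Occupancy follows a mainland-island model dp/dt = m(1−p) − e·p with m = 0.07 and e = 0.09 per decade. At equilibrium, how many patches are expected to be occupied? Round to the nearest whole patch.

p* = m/(m+e) = 0.07/0.1600 = 0.4375.
Expected occupied patches = N × p* = 246 × 0.4375 = 107.63 ≈ 108.

108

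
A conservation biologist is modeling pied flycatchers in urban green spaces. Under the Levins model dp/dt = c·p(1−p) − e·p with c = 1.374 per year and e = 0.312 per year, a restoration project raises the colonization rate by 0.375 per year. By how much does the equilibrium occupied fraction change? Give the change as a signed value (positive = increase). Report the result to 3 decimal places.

Before: p* = 1 − 0.312/1.374 = 0.7729.
After the change, c = 1.749, e = 0.312, so p* = 1 − 0.312/1.749 = 0.8216.
Δp* = 0.8216 − 0.7729 = +0.0487.

0.049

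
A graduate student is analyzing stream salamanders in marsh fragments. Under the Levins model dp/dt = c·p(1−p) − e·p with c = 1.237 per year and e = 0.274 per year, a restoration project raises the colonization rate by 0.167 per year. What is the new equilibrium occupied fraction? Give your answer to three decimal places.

0.805

Before: p* = 1 − 0.274/1.237 = 0.7785.
After the change, c = 1.404, e = 0.274, so p* = 1 − 0.274/1.404 = 0.8048.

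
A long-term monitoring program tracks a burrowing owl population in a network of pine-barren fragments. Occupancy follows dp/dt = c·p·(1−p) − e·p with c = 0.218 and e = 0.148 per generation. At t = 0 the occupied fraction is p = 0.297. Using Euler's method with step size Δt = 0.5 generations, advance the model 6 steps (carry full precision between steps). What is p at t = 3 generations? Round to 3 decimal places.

Update rule: p ← p + [c·p·(1−p) − e·p]·Δt with Δt = 0.5.
p: 0.29700 → 0.29778  (Δp = +0.00078)
p: 0.29778 → 0.29854  (Δp = +0.00076)
p: 0.29854 → 0.29927  (Δp = +0.00073)
p: 0.29927 → 0.29998  (Δp = +0.00071)
p: 0.29998 → 0.30067  (Δp = +0.00069)
p: 0.30067 → 0.30134  (Δp = +0.00067)

0.301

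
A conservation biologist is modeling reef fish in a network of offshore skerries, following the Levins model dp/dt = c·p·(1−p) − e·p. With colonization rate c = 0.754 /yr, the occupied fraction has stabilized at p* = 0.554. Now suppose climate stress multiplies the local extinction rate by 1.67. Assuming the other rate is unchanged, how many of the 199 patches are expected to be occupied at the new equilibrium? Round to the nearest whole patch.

Balance c(1−p*) = e gives e = 0.754×(1 − 0.55400) = 0.33628.
New p* = 1 − e/c = 1 − 0.56159/0.75400 = 0.25519.
Expected occupied = 199 × 0.25519 = 50.78 ≈ 51.

51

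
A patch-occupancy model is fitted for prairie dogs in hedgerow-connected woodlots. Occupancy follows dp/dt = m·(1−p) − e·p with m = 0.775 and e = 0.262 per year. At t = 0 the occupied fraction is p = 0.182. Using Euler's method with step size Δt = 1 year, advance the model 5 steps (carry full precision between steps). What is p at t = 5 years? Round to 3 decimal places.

Update rule: p ← p + [m·(1−p) − e·p]·Δt with Δt = 1.
t = 1: p = 0.18200 + (+0.58627) = 0.76827
t = 2: p = 0.76827 + (-0.02169) = 0.74657
t = 3: p = 0.74657 + (+0.00080) = 0.74738
t = 4: p = 0.74738 + (-0.00003) = 0.74735
t = 5: p = 0.74735 + (+0.00000) = 0.74735

0.747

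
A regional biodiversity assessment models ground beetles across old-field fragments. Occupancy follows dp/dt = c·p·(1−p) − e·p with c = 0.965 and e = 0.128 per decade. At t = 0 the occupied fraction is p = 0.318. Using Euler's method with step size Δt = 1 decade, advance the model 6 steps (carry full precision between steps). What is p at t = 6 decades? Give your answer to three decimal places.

Update rule: p ← p + [c·p·(1−p) − e·p]·Δt with Δt = 1.
t = 1: p = 0.31800 + (+0.16858) = 0.48658
t = 2: p = 0.48658 + (+0.17879) = 0.66538
t = 3: p = 0.66538 + (+0.12969) = 0.79507
t = 4: p = 0.79507 + (+0.05547) = 0.85053
t = 5: p = 0.85053 + (+0.01381) = 0.86434
t = 6: p = 0.86434 + (+0.00252) = 0.86686

0.867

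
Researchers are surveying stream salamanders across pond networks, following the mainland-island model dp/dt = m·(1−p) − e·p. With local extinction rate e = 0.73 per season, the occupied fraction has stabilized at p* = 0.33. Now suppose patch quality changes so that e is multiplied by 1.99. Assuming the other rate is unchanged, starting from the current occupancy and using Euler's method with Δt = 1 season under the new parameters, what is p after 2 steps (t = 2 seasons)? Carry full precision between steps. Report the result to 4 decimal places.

0.2852

Balance m(1−p*) = e·p* gives m = e·p*/(1−p*) = 0.73×0.33000/0.67000 = 0.35955.
Starting from p₀ = 0.33000; update p ← p + (dp/dt)·Δt with the new parameters.
step 1: Δp = -0.23849, p = 0.09151
step 2: Δp = +0.19371, p = 0.28522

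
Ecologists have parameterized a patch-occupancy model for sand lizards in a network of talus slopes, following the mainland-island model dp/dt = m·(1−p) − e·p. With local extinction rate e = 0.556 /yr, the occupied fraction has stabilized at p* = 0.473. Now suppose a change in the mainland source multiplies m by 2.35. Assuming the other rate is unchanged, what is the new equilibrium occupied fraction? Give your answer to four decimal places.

0.6784

Balance m(1−p*) = e·p* gives m = e·p*/(1−p*) = 0.556×0.47300/0.52700 = 0.49903.
New p* = m/(m+e) = 1.17272/(1.17272+0.55600) = 0.67837.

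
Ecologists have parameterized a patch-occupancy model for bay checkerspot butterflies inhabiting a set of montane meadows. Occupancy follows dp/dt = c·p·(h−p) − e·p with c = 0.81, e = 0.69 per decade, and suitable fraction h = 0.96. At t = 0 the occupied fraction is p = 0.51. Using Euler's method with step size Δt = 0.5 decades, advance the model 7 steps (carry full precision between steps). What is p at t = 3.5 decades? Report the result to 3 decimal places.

Update rule: p ← p + [c·p·(h−p) − e·p]·Δt with Δt = 0.5.
step 1: Δp = -0.08300, p = 0.42700
step 2: Δp = -0.05514, p = 0.37186
step 3: Δp = -0.03972, p = 0.33214
step 4: Δp = -0.03013, p = 0.30201
step 5: Δp = -0.02371, p = 0.27830
step 6: Δp = -0.01918, p = 0.25912
step 7: Δp = -0.01584, p = 0.24328

0.243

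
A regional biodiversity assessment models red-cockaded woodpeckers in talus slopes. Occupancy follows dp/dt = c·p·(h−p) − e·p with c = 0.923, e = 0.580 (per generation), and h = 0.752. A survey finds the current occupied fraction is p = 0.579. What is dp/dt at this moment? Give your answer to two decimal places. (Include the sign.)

-0.24

Colonization term: c·p·(h−p) = 0.923×0.579×0.1730 = 0.09245.
Extinction term: e·p = 0.33582.
dp/dt = 0.09245 − 0.33582 = -0.24337.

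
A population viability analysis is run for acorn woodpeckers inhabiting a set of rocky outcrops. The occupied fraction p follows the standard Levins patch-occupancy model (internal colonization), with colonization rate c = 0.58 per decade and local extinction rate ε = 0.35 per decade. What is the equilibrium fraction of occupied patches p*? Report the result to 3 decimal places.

Setting dp/dt = 0 and dividing through by p* gives c·(1−p*) = ε.
So p* = 1 − ε/c = 1 − 0.35/0.58 = 1 − 0.6034 = 0.3966.

0.397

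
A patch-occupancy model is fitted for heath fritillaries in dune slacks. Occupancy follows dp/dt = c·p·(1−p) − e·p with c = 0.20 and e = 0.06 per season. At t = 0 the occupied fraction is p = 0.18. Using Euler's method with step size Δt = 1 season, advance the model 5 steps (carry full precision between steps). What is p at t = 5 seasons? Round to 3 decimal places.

0.285

Update rule: p ← p + [c·p·(1−p) − e·p]·Δt with Δt = 1.
step 1: Δp = +0.01872, p = 0.19872
step 2: Δp = +0.01992, p = 0.21864
step 3: Δp = +0.02105, p = 0.23969
step 4: Δp = +0.02207, p = 0.26176
step 5: Δp = +0.02294, p = 0.28470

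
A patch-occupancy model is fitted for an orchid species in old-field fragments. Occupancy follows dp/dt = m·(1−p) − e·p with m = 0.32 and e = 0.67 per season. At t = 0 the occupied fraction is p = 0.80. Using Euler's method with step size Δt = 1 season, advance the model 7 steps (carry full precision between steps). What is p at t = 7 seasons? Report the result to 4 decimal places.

0.3232

Update rule: p ← p + [m·(1−p) − e·p]·Δt with Δt = 1.
  1  |  dp/dt·Δt = -0.472000  |  p_1 = 0.328000
  2  |  dp/dt·Δt = -0.004720  |  p_2 = 0.323280
  3  |  dp/dt·Δt = -0.000047  |  p_3 = 0.323233
  4  |  dp/dt·Δt = -0.000000  |  p_4 = 0.323232
  5  |  dp/dt·Δt = -0.000000  |  p_5 = 0.323232
  6  |  dp/dt·Δt = -0.000000  |  p_6 = 0.323232
  7  |  dp/dt·Δt = -0.000000  |  p_7 = 0.323232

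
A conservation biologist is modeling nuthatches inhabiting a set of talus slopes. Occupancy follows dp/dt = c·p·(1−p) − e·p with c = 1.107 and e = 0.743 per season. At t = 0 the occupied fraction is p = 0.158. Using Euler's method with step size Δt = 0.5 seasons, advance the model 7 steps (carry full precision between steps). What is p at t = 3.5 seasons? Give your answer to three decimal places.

Update rule: p ← p + [c·p·(1−p) − e·p]·Δt with Δt = 0.5.
t = 0.5: p = 0.15800 + (+0.01494) = 0.17294
t = 1: p = 0.17294 + (+0.01492) = 0.18786
t = 1.5: p = 0.18786 + (+0.01466) = 0.20252
t = 2: p = 0.20252 + (+0.01416) = 0.21667
t = 2.5: p = 0.21667 + (+0.01345) = 0.23012
t = 3: p = 0.23012 + (+0.01257) = 0.24269
t = 3.5: p = 0.24269 + (+0.01157) = 0.25426

0.254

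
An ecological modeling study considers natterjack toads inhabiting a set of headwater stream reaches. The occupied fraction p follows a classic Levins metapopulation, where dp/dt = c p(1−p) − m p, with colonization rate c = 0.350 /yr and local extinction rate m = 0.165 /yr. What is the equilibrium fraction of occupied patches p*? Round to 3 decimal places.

0.529

Setting dp/dt = 0 and dividing through by p* gives c·(1−p*) = m.
So p* = 1 − m/c = 1 − 0.165/0.350 = 1 − 0.4714 = 0.5286.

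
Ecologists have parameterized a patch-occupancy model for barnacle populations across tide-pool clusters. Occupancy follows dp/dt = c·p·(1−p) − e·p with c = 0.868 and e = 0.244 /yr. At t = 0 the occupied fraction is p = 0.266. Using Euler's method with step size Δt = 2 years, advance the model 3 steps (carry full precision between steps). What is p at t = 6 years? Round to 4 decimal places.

0.7263

Update rule: p ← p + [c·p·(1−p) − e·p]·Δt with Δt = 2.
p: 0.26600 → 0.47514  (Δp = +0.20914)
p: 0.47514 → 0.67620  (Δp = +0.20106)
p: 0.67620 → 0.72632  (Δp = +0.05012)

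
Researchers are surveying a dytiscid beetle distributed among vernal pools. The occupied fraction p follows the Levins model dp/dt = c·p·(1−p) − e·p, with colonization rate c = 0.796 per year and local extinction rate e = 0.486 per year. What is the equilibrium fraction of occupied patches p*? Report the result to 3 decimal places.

0.389

At equilibrium, colonization balances extinction: c·p*·(1−p*) = e·p*.
So p* = 1 − e/c = 1 − 0.486/0.796 = 1 − 0.6106 = 0.3894.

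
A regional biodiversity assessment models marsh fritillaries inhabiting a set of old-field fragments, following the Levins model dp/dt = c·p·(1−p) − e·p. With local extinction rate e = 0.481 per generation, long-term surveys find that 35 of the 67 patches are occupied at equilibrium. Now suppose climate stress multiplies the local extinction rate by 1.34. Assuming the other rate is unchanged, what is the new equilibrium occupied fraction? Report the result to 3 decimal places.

Observed p* = 35/67 = 0.52239.
Balance c(1−p*) = e gives c = e/(1 − 0.52239) = 0.481/0.47761 = 1.00710.
New p* = 1 − e/c = 1 − 0.64454/1.00710 = 0.36000.

0.360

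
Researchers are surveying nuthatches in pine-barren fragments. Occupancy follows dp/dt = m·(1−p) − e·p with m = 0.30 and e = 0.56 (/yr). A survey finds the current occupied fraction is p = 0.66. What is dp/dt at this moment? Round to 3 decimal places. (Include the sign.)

-0.268

Colonization term: m·(1−p) = 0.30×0.3400 = 0.10200.
Extinction term: e·p = 0.36960.
dp/dt = 0.10200 − 0.36960 = -0.26760.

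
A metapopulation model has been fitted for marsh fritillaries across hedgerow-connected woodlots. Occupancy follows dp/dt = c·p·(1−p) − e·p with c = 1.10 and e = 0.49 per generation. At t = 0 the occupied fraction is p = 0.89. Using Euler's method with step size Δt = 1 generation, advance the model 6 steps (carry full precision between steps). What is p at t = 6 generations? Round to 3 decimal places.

0.555

Update rule: p ← p + [c·p·(1−p) − e·p]·Δt with Δt = 1.
  1  |  dp/dt·Δt = -0.328410  |  p_1 = 0.561590
  2  |  dp/dt·Δt = -0.004352  |  p_2 = 0.557238
  3  |  dp/dt·Δt = -0.001651  |  p_3 = 0.555588
  4  |  dp/dt·Δt = -0.000637  |  p_4 = 0.554951
  5  |  dp/dt·Δt = -0.000247  |  p_5 = 0.554703
  6  |  dp/dt·Δt = -0.000096  |  p_6 = 0.554607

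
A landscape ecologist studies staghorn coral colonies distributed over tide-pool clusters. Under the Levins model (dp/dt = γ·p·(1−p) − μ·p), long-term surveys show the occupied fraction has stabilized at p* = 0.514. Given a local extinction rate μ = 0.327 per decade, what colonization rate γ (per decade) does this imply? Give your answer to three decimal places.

0.673

At equilibrium γ(1−p*) = μ, so γ = μ/(1−p*).
γ = 0.327/(1 − 0.514) = 0.327/0.4860 = 0.6728.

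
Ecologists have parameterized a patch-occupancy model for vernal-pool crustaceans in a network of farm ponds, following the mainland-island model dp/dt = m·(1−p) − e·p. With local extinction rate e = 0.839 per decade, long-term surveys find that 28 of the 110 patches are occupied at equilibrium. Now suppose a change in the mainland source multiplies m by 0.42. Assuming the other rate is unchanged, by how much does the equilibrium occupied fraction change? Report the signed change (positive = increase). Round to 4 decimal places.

-0.1291

Observed p* = 28/110 = 0.25455.
Balance m(1−p*) = e·p* gives m = e·p*/(1−p*) = 0.839×0.25455/0.74545 = 0.28649.
New p* = m/(m+e) = 0.12033/(0.12033+0.83900) = 0.12543.
Δp* = 0.12543 − 0.25455 = -0.12912.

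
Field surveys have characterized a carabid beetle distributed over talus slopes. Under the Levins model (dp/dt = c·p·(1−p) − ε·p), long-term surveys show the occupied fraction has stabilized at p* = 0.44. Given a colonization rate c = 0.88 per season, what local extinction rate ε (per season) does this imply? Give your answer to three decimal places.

At equilibrium c(1−p*) = ε.
ε = 0.88 × (1 − 0.44) = 0.88 × 0.5600 = 0.4928.

0.493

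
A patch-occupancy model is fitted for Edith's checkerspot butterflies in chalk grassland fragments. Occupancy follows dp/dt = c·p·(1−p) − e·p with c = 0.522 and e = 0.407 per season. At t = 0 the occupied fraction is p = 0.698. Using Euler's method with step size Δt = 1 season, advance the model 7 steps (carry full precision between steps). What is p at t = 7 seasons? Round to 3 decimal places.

Update rule: p ← p + [c·p·(1−p) − e·p]·Δt with Δt = 1.
  1  |  dp/dt·Δt = -0.174050  |  p_1 = 0.523950
  2  |  dp/dt·Δt = -0.083047  |  p_2 = 0.440903
  3  |  dp/dt·Δt = -0.050770  |  p_3 = 0.390132
  4  |  dp/dt·Δt = -0.034585  |  p_4 = 0.355547
  5  |  dp/dt·Δt = -0.025100  |  p_5 = 0.330447
  6  |  dp/dt·Δt = -0.018999  |  p_6 = 0.311449
  7  |  dp/dt·Δt = -0.014818  |  p_7 = 0.296631

0.297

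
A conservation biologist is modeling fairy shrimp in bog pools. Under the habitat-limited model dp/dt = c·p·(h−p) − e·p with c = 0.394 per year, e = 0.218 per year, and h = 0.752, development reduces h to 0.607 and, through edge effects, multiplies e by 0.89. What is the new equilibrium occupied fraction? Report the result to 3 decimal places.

Before: p* = h − e/c = 0.752 − 0.218/0.394 = 0.752 − 0.5533 = 0.1987.
After: c = 0.394, e = 0.19402, h = 0.607; p* = 0.607 − 0.19402/0.394 = 0.1146.

0.115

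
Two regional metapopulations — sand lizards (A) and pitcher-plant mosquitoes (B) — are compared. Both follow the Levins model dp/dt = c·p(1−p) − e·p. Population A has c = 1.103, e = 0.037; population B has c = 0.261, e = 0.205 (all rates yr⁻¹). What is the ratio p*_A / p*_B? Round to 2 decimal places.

4.50

A: p*_A = 1 − 0.037/1.103 = 0.9665.
B: p*_B = 1 − 0.205/0.261 = 0.2146.
p*_A / p*_B = 0.9665/0.2146 = 4.5044.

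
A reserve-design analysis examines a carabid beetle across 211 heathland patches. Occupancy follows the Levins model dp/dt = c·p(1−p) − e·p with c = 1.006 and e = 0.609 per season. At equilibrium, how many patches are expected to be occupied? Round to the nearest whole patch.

83

p* = 1 − e/c = 1 − 0.609/1.006 = 0.3946.
Expected occupied patches = N × p* = 211 × 0.3946 = 83.27 ≈ 83.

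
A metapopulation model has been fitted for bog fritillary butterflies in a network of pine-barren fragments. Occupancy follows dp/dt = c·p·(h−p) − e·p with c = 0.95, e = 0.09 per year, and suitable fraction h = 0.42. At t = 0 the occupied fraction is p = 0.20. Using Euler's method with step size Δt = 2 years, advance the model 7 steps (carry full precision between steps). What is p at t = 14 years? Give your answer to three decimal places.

Update rule: p ← p + [c·p·(h−p) − e·p]·Δt with Δt = 2.
t = 2: p = 0.20000 + (+0.04760) = 0.24760
t = 4: p = 0.24760 + (+0.03654) = 0.28414
t = 6: p = 0.28414 + (+0.02220) = 0.30634
t = 8: p = 0.30634 + (+0.01101) = 0.31735
t = 10: p = 0.31735 + (+0.00477) = 0.32212
t = 12: p = 0.32212 + (+0.00192) = 0.32404
t = 14: p = 0.32404 + (+0.00075) = 0.32479

0.325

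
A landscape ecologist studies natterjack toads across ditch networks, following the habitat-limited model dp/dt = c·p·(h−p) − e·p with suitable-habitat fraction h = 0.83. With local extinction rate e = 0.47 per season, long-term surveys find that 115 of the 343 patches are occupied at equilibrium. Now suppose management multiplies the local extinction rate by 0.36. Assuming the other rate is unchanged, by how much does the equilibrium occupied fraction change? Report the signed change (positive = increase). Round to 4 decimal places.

Observed p* = 115/343 = 0.33528.
Balance c(h−p*) = e gives c = e/(0.83 − 0.33528) = 0.47/0.49472 = 0.95003.
New p* = 0.83 − e/c = 0.83 − 0.16920/0.95003 = 0.65190.
Δp* = 0.65190 − 0.33528 = +0.31662.

0.3166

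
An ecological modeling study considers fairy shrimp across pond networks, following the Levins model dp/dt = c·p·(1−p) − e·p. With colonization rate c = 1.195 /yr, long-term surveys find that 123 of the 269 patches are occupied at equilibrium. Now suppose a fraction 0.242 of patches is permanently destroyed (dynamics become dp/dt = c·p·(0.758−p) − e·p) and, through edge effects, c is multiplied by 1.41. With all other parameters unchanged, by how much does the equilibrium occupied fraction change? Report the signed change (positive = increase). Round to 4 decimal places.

-0.0842

Observed p* = 123/269 = 0.45725.
Balance c(1−p*) = e gives e = 1.195×(1 − 0.45725) = 0.64859.
New p* = 0.758 − e/c = 0.758 − 0.64859/1.68495 = 0.37307.
Δp* = 0.37307 − 0.45725 = -0.08418.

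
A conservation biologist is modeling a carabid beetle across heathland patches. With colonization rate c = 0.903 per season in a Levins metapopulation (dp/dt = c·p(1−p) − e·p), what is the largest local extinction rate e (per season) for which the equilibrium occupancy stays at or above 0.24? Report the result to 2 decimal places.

1 − e/c ≥ 0.24 ⇒ e ≤ c(1 − 0.24) = 0.903 × 0.7600.
e_max = 0.6863.

0.69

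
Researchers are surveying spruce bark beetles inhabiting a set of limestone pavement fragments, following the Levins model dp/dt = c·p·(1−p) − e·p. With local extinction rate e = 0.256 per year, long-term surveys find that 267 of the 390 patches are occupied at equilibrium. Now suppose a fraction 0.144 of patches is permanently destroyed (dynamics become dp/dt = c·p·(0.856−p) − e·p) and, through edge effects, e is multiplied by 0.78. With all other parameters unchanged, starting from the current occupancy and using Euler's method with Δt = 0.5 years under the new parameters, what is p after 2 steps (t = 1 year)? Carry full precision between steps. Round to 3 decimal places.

Observed p* = 267/390 = 0.68462.
Balance c(1−p*) = e gives c = e/(1 − 0.68462) = 0.256/0.31538 = 0.81171.
Starting from p₀ = 0.68462; update p ← p + (dp/dt)·Δt with the new parameters.
  1  |  dp/dt·Δt = -0.020732  |  p_1 = 0.663883
  2  |  dp/dt·Δt = -0.014518  |  p_2 = 0.649365

0.649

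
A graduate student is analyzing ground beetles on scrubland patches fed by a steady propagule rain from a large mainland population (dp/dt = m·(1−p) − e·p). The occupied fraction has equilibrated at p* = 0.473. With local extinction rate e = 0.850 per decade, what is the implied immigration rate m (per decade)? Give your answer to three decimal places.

0.763

At equilibrium m(1−p*) = e·p*, so m = e·p*/(1−p*).
m = 0.850 × 0.473 / 0.5270 = 0.4020/0.5270 = 0.7629.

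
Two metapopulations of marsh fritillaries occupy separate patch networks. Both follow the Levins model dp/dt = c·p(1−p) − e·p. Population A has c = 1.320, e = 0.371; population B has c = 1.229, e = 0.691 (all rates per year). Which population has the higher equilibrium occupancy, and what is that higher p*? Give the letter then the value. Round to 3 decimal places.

A, 0.719

A: p*_A = 1 − 0.371/1.320 = 0.7189.
B: p*_B = 1 − 0.691/1.229 = 0.4378.
A is higher at 0.7189.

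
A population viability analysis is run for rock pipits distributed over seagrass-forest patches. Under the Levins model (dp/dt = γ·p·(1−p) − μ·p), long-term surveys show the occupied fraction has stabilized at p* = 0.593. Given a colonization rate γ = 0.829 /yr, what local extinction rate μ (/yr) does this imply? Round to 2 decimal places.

At equilibrium γ(1−p*) = μ.
μ = 0.829 × (1 − 0.593) = 0.829 × 0.4070 = 0.3374.

0.34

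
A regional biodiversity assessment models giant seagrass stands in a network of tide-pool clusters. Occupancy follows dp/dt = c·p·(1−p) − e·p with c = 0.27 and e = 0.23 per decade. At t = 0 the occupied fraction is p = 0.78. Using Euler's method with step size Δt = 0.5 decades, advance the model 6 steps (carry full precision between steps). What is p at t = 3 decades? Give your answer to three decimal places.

0.513

Update rule: p ← p + [c·p·(1−p) − e·p]·Δt with Δt = 0.5.
  1  |  dp/dt·Δt = -0.066534  |  p_1 = 0.713466
  2  |  dp/dt·Δt = -0.054450  |  p_2 = 0.659016
  3  |  dp/dt·Δt = -0.045450  |  p_3 = 0.613565
  4  |  dp/dt·Δt = -0.038551  |  p_4 = 0.575014
  5  |  dp/dt·Δt = -0.033136  |  p_5 = 0.541878
  6  |  dp/dt·Δt = -0.028803  |  p_6 = 0.513075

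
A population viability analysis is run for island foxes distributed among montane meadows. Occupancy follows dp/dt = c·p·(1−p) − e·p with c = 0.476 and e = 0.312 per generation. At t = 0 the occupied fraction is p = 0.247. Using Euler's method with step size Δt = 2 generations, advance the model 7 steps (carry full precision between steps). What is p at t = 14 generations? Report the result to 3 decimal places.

Update rule: p ← p + [c·p·(1−p) − e·p]·Δt with Δt = 2.
t = 2: p = 0.24700 + (+0.02294) = 0.26994
t = 4: p = 0.26994 + (+0.01917) = 0.28911
t = 6: p = 0.28911 + (+0.01526) = 0.30436
t = 8: p = 0.30436 + (+0.01164) = 0.31600
t = 10: p = 0.31600 + (+0.00858) = 0.32459
t = 12: p = 0.32459 + (+0.00616) = 0.33075
t = 14: p = 0.33075 + (+0.00434) = 0.33509

0.335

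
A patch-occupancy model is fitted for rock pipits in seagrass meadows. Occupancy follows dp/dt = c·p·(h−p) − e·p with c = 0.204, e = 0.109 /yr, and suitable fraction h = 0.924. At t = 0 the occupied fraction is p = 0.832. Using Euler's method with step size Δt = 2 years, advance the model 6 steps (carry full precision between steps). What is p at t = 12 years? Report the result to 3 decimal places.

Update rule: p ← p + [c·p·(h−p) − e·p]·Δt with Δt = 2.
  1  |  dp/dt·Δt = -0.150146  |  p_1 = 0.681854
  2  |  dp/dt·Δt = -0.081280  |  p_2 = 0.600574
  3  |  dp/dt·Δt = -0.051675  |  p_3 = 0.548899
  4  |  dp/dt·Δt = -0.035656  |  p_4 = 0.513243
  5  |  dp/dt·Δt = -0.025873  |  p_5 = 0.487370
  6  |  dp/dt·Δt = -0.019424  |  p_6 = 0.467946

0.468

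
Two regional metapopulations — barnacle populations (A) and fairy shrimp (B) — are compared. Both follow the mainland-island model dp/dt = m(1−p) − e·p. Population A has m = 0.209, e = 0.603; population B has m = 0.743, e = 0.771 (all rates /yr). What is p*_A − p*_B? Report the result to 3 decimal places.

A: p*_A = m/(m+e) = 0.209/0.8120 = 0.2574.
B: p*_B = 0.743/1.5140 = 0.4908.
p*_A − p*_B = 0.2574 − 0.4908 = -0.2334.

-0.233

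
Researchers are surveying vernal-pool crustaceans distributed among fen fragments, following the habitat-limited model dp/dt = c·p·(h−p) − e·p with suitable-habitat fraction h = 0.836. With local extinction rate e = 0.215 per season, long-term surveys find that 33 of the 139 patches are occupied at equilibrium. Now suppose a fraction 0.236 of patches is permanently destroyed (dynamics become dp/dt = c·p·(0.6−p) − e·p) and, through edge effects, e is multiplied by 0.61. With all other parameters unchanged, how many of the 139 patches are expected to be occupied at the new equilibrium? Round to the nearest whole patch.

33

Observed p* = 33/139 = 0.23741.
Balance c(h−p*) = e gives c = e/(0.836 − 0.23741) = 0.215/0.59859 = 0.35918.
New p* = 0.6 − e/c = 0.6 − 0.13115/0.35918 = 0.23486.
Expected occupied = 139 × 0.23486 = 32.65 ≈ 33.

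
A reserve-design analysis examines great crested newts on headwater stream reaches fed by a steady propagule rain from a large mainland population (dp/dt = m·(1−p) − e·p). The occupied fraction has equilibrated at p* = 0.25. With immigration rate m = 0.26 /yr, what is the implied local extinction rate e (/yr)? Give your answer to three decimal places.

0.780

At equilibrium m(1−p*) = e·p*, so e = m(1−p*)/p*.
e = 0.26 × 0.7500 / 0.25 = 0.7800.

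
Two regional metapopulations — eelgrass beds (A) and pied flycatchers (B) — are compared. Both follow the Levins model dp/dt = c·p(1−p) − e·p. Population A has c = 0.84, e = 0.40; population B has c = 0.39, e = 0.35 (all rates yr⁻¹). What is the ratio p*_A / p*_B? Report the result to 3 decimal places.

5.107

A: p*_A = 1 − 0.40/0.84 = 0.5238.
B: p*_B = 1 − 0.35/0.39 = 0.1026.
p*_A / p*_B = 0.5238/0.1026 = 5.1071.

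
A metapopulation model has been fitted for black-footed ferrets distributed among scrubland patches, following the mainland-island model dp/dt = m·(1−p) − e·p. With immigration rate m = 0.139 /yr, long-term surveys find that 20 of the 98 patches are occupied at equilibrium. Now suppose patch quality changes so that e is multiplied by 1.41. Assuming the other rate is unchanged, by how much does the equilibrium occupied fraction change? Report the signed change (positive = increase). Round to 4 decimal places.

Observed p* = 20/98 = 0.20408.
Balance m(1−p*) = e·p* gives e = m(1−p*)/p* = 0.139×0.79592/0.20408 = 0.54211.
New p* = m/(m+e) = 0.13900/(0.13900+0.76438) = 0.15387.
Δp* = 0.15387 − 0.20408 = -0.05021.

-0.0502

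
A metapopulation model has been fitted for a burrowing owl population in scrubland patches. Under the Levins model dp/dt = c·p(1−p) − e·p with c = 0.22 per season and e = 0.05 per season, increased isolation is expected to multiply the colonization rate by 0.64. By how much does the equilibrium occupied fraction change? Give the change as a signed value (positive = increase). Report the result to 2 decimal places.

-0.13

Before: p* = 1 − 0.05/0.22 = 0.7727.
After the change, c = 0.1408, e = 0.05, so p* = 1 − 0.05/0.1408 = 0.6449.
Δp* = 0.6449 − 0.7727 = -0.1278.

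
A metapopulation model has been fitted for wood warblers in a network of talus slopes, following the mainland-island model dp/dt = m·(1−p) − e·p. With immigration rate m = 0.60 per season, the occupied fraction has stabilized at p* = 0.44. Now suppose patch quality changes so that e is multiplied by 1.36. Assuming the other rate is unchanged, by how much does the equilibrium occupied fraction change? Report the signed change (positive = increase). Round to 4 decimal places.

Balance m(1−p*) = e·p* gives e = m(1−p*)/p* = 0.60×0.56000/0.44000 = 0.76364.
New p* = m/(m+e) = 0.60000/(0.60000+1.03855) = 0.36618.
Δp* = 0.36618 − 0.44000 = -0.07382.

-0.0738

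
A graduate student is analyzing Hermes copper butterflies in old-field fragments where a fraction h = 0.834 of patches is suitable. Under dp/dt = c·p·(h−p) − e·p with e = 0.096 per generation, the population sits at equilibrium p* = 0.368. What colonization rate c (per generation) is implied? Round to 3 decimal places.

At equilibrium c(h−p*) = e, so c = e/(h−p*).
c = 0.096/(0.834 − 0.368) = 0.096/0.4660 = 0.2060.

0.206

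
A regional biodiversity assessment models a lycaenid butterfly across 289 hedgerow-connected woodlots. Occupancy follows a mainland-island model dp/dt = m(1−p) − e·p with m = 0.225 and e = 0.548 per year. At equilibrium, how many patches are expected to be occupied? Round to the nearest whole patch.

84

p* = m/(m+e) = 0.225/0.7730 = 0.2911.
Expected occupied patches = N × p* = 289 × 0.2911 = 84.12 ≈ 84.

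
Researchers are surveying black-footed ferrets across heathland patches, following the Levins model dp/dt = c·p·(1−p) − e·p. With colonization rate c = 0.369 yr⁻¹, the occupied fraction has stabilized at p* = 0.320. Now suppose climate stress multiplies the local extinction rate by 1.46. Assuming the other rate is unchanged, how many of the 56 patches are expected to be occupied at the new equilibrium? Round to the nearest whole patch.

Balance c(1−p*) = e gives e = 0.369×(1 − 0.32000) = 0.25092.
New p* = 1 − e/c = 1 − 0.36634/0.36900 = 0.00721.
Expected occupied = 56 × 0.00721 = 0.40 ≈ 0.

0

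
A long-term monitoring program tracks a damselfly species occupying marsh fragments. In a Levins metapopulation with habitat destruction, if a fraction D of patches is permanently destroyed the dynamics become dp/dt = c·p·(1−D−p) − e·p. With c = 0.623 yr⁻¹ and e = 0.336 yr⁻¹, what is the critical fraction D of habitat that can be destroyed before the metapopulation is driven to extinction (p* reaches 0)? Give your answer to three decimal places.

0.461

The nontrivial equilibrium is p* = (1−D) − e/c; extinction occurs when this hits zero.
So D_crit = 1 − e/c = 1 − 0.336/0.623 = 1 − 0.5393 = 0.4607.
This equals the undisturbed p*, a classic result of Lande's extension.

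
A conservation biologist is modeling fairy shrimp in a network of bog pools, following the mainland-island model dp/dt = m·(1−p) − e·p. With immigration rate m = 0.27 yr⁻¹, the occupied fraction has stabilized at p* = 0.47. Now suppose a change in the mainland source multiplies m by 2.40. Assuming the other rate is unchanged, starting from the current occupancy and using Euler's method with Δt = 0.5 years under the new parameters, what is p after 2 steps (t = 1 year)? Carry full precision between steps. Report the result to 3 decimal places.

0.623

Balance m(1−p*) = e·p* gives e = m(1−p*)/p* = 0.27×0.53000/0.47000 = 0.30447.
Starting from p₀ = 0.47000; update p ← p + (dp/dt)·Δt with the new parameters.
step 1: Δp = +0.10017, p = 0.57017
step 2: Δp = +0.05247, p = 0.62264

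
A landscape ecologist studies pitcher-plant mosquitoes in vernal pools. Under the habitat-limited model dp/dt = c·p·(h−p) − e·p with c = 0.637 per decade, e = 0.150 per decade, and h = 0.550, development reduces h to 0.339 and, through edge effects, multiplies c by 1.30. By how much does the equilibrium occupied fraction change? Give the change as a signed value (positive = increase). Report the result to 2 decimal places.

Before: p* = h − e/c = 0.550 − 0.150/0.637 = 0.550 − 0.2355 = 0.3145.
After: c = 0.8281, e = 0.15, h = 0.339; p* = 0.339 − 0.15/0.8281 = 0.1579.
Δp* = 0.1579 − 0.3145 = -0.1567.

-0.16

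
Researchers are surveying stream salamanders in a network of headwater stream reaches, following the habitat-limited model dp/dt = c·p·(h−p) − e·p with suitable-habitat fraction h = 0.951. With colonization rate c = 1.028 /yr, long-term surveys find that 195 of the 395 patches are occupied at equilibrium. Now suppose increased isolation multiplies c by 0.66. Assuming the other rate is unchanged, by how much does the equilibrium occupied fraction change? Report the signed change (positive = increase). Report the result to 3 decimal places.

-0.236

Observed p* = 195/395 = 0.49367.
Balance c(h−p*) = e gives e = 1.028×(0.951 − 0.49367) = 0.47014.
New p* = 0.951 − e/c = 0.951 − 0.47014/0.67848 = 0.25807.
Δp* = 0.25807 − 0.49367 = -0.23560.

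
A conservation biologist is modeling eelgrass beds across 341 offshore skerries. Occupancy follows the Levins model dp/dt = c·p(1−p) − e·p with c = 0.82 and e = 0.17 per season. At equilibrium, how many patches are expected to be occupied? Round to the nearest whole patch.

270

p* = 1 − e/c = 1 − 0.17/0.82 = 0.7927.
Expected occupied patches = N × p* = 341 × 0.7927 = 270.30 ≈ 270.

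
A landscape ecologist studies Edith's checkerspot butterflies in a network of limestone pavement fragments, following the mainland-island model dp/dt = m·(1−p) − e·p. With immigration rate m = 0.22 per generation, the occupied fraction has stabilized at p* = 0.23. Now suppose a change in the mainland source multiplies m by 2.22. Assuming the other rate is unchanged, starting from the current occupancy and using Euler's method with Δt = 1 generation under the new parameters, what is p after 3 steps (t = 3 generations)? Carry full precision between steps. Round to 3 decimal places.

0.401

Balance m(1−p*) = e·p* gives e = m(1−p*)/p* = 0.22×0.77000/0.23000 = 0.73652.
Starting from p₀ = 0.23000; update p ← p + (dp/dt)·Δt with the new parameters.
  1  |  dp/dt·Δt = +0.206668  |  p_1 = 0.436668
  2  |  dp/dt·Δt = -0.046484  |  p_2 = 0.390184
  3  |  dp/dt·Δt = +0.010455  |  p_3 = 0.400639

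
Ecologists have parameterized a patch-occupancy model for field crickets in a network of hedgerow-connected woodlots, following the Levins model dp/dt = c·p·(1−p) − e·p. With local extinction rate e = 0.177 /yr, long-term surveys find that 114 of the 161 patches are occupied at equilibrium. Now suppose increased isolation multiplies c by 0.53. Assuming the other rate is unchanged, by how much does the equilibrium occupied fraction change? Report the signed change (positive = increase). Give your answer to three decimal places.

Observed p* = 114/161 = 0.70807.
Balance c(1−p*) = e gives c = e/(1 − 0.70807) = 0.177/0.29193 = 0.60631.
New p* = 1 − e/c = 1 − 0.17700/0.32134 = 0.44918.
Δp* = 0.44918 − 0.70807 = -0.25889.

-0.259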